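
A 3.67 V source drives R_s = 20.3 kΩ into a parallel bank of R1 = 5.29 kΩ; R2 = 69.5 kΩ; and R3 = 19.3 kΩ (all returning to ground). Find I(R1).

I ≈ 0.112 mA

Combine the parallel branches: R_p = (1/5.29 + 1/69.5 + 1/19.3)⁻¹ = 3.918 kΩ.
Node voltage V_A = V_supply · R_p/(R_s + R_p) = 3.67 × 0.1618 = 0.5937 V.
I(R1) = V_A / R1 = 0.5937/5.29 = 0.1122 mA.
(Equivalently: I_total = 0.1515 mA, then current-divider fraction G_k/ΣG = 0.7406.)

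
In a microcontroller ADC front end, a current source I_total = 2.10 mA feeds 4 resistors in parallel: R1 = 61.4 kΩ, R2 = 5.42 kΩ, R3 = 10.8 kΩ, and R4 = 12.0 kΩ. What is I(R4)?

I ≈ 0.465 mA

Conductances: ΣG = 1/61.4 + 1/5.42 + 1/10.8 + 1/12.0 = 0.3767 (1/kΩ).
R4 takes the fraction G_k/ΣG = 0.08333/0.3767 = 0.2212, so I = 2.10 × 0.2212 = 0.4645 mA.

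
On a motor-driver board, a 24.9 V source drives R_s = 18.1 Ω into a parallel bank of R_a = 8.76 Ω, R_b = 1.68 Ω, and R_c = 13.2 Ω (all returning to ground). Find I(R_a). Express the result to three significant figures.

Parallel bank: R_p = 1/(1/8.76 + 1/1.68 + 1/13.2) = 1.274 Ω.
V_A by voltage divider: V_A = 24.9 × 1.274/(18.1 + 1.274) = 1.637 V.
Branch current I = V_A/R_a = 1.637/8.76 = 0.1869 A.
(Check via current divider: I_total = 1.285 A; share G_k/ΣG = 0.1454 → same result.)

I ≈ 0.187 A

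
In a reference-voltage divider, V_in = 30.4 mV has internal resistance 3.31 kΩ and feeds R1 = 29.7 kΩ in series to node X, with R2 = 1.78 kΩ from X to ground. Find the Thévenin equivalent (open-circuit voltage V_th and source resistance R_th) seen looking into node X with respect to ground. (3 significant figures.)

V_th ≈ 1.56 mV, R_th ≈ 1.69 kΩ

R1' = 3.31 + 29.7 = 33.01 kΩ (source resistance + R1).
With X open, the divider is unloaded: V_th = 30.4 × 1.78/34.79 = 1.555 mV.
Zeroing V_in shorts the top of R1' to ground, so R_th = R1' ‖ R2 = 1.689 kΩ.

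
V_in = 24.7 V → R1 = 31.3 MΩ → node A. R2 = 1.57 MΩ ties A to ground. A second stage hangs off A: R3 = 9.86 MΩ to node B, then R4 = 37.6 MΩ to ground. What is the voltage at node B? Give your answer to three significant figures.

The second stage (R3 + R4 = 47.46 MΩ) loads node A in parallel with R2.
R2 ‖ (R3+R4) = 1.520 MΩ.
So V_A = 24.7 × 0.04631 = 1.144 V.
V_B = V_A × 0.7922 = 0.9061 V.

V_B ≈ 0.906 V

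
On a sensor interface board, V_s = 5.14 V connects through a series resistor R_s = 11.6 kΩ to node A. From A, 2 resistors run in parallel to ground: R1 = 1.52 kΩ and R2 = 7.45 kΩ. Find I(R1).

Combine the parallel branches: R_p = (1/1.52 + 1/7.45)⁻¹ = 1.262 kΩ.
Node voltage V_A = V_s · R_p/(R_s + R_p) = 5.14 × 0.09815 = 0.5045 V.
I(R1) = V_A / R1 = 0.5045/1.52 = 0.3319 mA.
(Equivalently: I_total = 0.3996 mA, then current-divider fraction G_k/ΣG = 0.8305.)

I ≈ 0.332 mA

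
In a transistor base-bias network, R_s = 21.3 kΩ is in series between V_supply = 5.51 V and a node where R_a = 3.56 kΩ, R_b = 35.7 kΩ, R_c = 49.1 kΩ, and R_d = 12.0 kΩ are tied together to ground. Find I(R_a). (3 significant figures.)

I ≈ 0.158 mA

Combine the parallel branches: R_p = (1/3.56 + 1/35.7 + 1/49.1 + 1/12.0)⁻¹ = 2.424 kΩ.
V_A = 5.51 × 2.424/23.72 = 0.5629 V.
I(R_a) = V_A / R_a = 0.5629/3.56 = 0.1581 mA.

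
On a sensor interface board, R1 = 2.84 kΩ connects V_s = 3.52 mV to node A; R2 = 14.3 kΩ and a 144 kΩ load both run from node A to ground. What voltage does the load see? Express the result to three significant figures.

The load sits in parallel with R2, giving an effective lower resistance R2' = R2·R_L/(R2+R_L) = 13.01 kΩ.
Then V_out = V_s · R2'/(R1 + R2') = 3.52 × 13.01/15.85 = 2.889 mV.

V_out ≈ 2.89 mV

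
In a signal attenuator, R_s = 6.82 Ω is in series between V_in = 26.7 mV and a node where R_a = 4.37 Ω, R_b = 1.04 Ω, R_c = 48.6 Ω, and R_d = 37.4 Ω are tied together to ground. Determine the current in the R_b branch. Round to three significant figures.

Combine the parallel branches: R_p = (1/4.37 + 1/1.04 + 1/48.6 + 1/37.4)⁻¹ = 0.8080 Ω.
Node voltage V_A = V_in · R_p/(R_s + R_p) = 26.7 × 0.1059 = 2.828 mV.
I(R_b) = V_A / R_b = 2.828/1.04 = 2.719 mA.

I ≈ 2.72 mA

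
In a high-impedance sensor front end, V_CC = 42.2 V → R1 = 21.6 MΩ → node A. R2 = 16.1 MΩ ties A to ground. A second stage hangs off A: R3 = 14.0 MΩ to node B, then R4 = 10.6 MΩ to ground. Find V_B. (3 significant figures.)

The second stage (R3 + R4 = 24.60 MΩ) loads node A in parallel with R2.
Effective lower resistance at A: R2 ‖ 24.60 = 9.731 MΩ.
First divider: V_A = V_CC · 9.731/(21.6 + 9.731) = 13.11 V.
Stage 2 is unloaded, so V_B = V_A · R4/(R3+R4) = 13.11 × 10.6/24.60 = 5.648 V.

V_B ≈ 5.65 V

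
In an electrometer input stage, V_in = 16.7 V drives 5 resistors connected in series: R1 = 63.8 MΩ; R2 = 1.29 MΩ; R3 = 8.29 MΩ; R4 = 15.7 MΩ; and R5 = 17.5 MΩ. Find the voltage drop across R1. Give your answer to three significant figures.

Total series resistance ΣR = 63.8 + 1.29 + 8.29 + 15.7 + 17.5 = 106.6 MΩ.
Voltage divider: V = V_in · (63.80 / 106.6) = 16.7 × 0.5986 = 9.997 V.

V ≈ 10.0 V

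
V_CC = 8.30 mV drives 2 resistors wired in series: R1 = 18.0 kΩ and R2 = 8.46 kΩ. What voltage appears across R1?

V ≈ 5.65 mV

Series total: ΣR = 18.0 + 8.46 = 26.46 kΩ.
V = V_CC · R/ΣR = 8.30 × 0.6803 = 5.646 mV.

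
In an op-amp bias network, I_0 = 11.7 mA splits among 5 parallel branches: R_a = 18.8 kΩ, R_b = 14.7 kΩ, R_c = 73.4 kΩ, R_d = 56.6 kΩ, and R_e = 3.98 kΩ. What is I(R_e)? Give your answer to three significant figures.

ΣG = 1/18.8 + 1/14.7 + 1/73.4 + 1/56.6 + 1/3.98 = 0.4038.
By the current-divider rule, I = I_0 · G_k/ΣG = 11.7 × 0.6223 = 7.281 mA.

I ≈ 7.28 mA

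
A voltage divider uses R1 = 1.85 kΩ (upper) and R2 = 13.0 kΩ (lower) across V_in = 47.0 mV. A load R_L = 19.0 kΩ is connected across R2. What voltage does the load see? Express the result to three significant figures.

V_out ≈ 37.9 mV

The load sits in parallel with R2, giving an effective lower resistance R2' = R2·R_L/(R2+R_L) = 7.719 kΩ.
Then V_out = V_in · R2'/(R1 + R2') = 47.0 × 7.719/9.569 = 37.91 mV.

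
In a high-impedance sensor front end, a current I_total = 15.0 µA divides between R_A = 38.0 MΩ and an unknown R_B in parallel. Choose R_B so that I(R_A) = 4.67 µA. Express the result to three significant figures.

R_B ≈ 17.2 MΩ

The fraction through R_A equals R_B/(R_A+R_B).
4.67/15.0 = R_B/(R_A + R_B) → R_B = R_A · (0.3113)/(1 − 0.3113) = 38.0 × 0.4521 = 17.18 MΩ.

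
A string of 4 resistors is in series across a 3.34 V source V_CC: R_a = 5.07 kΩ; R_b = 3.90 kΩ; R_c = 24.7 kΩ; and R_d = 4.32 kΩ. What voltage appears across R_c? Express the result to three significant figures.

ΣR = 5.07 + 3.90 + 24.7 + 4.32 = 37.99 kΩ.
By the voltage-divider rule, V = 3.34 × 24.70/37.99 = 2.172 V.

V ≈ 2.17 V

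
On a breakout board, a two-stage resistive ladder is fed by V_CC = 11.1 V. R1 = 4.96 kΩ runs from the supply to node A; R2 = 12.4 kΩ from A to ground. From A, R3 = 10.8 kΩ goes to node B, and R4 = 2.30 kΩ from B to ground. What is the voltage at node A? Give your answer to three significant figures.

V_A ≈ 6.24 V

Node A sees R2 in parallel with the series input of stage 2, R3 + R4 = 13.10 kΩ.
Effective lower resistance at A: R2 ‖ 13.10 = 6.370 kΩ.
V_A = 11.1 × 6.370/(4.96 + 6.370) = 6.241 V.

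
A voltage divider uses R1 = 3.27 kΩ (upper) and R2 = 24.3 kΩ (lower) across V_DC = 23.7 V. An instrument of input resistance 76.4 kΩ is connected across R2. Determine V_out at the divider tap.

V_out ≈ 20.1 V

First combine the lower leg with the load: R2 ‖ R_L = 18.44 kΩ.
Voltage divider with the loaded lower leg: V_out = 23.7 × 18.44/(3.27 + 18.44) = 23.7 × 0.8494 = 20.13 V.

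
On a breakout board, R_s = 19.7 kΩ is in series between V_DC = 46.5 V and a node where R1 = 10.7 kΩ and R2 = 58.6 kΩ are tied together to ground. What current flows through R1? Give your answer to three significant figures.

Parallel bank: R_p = 1/(1/10.7 + 1/58.6) = 9.048 kΩ.
Node voltage V_A = V_DC · R_p/(R_s + R_p) = 46.5 × 0.3147 = 14.64 V.
Branch current I = V_A/R1 = 14.64/10.7 = 1.368 mA.
(Check via current divider: I_total = 1.618 mA; share G_k/ΣG = 0.8456 → same result.)

I ≈ 1.37 mA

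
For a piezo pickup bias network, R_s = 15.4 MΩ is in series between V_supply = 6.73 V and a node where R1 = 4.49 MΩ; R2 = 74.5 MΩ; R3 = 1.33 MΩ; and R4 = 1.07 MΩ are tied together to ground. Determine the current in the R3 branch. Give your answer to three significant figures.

I ≈ 0.165 µA

Parallel bank: R_p = 1/(1/4.49 + 1/74.5 + 1/1.33 + 1/1.07) = 0.5201 MΩ.
V_A = 6.73 × 0.5201/15.92 = 0.2199 V.
I(R3) = V_A / R3 = 0.2199/1.33 = 0.1653 µA.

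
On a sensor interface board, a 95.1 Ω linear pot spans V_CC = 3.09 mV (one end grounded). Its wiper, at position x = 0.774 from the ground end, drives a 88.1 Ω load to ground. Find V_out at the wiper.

Split the track: R_lower = x·R_p = 73.61 Ω, R_upper = (1−x)·R_p = 21.49 Ω.
(x·R_p) ‖ R_L = 40.10 Ω.
V_out = 3.09 × 40.10/(21.49 + 40.10) = 2.012 mV.

V_out ≈ 2.01 mV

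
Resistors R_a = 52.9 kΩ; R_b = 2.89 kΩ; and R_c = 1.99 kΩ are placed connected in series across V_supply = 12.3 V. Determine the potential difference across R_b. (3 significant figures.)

ΣR = 52.9 + 2.89 + 1.99 = 57.78 kΩ.
By the voltage-divider rule, V = 12.3 × 2.890/57.78 = 0.6152 V.

V ≈ 0.615 V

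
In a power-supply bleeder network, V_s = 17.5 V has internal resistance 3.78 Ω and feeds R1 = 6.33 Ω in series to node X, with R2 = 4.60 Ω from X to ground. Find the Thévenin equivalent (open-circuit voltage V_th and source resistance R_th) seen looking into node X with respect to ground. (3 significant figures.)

V_th ≈ 5.47 V, R_th ≈ 3.16 Ω

R1' = 3.78 + 6.33 = 10.11 Ω (source resistance + R1).
Open-circuit (no load on X): V_th = V_s · R2/(R1' + R2) = 17.5 × 4.60/(10.11 + 4.60) = 5.472 V.
Zeroing V_s shorts the top of R1' to ground, so R_th = R1' ‖ R2 = 3.162 Ω.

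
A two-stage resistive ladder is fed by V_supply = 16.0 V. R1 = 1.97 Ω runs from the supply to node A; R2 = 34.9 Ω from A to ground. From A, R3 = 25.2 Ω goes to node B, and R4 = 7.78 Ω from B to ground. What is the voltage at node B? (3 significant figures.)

V_B ≈ 3.38 V

The second stage (R3 + R4 = 32.98 Ω) loads node A in parallel with R2.
R2 ‖ (R3+R4) = 16.96 Ω.
So V_A = 16.0 × 0.8959 = 14.33 V.
Stage 2 is unloaded, so V_B = V_A · R4/(R3+R4) = 14.33 × 7.78/32.98 = 3.382 V.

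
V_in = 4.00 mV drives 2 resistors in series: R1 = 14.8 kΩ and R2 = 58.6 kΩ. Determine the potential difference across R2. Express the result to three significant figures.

V ≈ 3.19 mV

Series total: ΣR = 14.8 + 58.6 = 73.40 kΩ.
By the voltage-divider rule, V = 4.00 × 58.60/73.40 = 3.193 mV.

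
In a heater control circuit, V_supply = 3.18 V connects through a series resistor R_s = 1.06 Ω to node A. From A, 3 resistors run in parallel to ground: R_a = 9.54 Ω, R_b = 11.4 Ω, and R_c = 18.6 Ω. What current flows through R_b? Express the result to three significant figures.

I ≈ 0.221 A

Combine the parallel branches: R_p = (1/9.54 + 1/11.4 + 1/18.6)⁻¹ = 4.060 Ω.
Node voltage V_A = V_supply · R_p/(R_s + R_p) = 3.18 × 0.7930 = 2.522 V.
Branch current I = V_A/R_b = 2.522/11.4 = 0.2212 A.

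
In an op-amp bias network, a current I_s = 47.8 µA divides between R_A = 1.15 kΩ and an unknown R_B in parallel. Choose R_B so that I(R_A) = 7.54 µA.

R_B ≈ 0.215 kΩ

In a two-way split, I_A/I_s = R_B/(R_A + R_B).
7.54/47.8 = R_B/(R_A + R_B) → R_B = R_A · (0.1577)/(1 − 0.1577) = 1.15 × 0.1873 = 0.2154 kΩ.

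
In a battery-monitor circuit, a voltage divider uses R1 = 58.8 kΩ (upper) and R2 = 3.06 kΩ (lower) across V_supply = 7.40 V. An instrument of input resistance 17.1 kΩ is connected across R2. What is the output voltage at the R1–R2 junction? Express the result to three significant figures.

R2 ‖ R_L = (3.06 × 17.1)/(3.06 + 17.1) = 2.596 kΩ.
Now apply the divider: V_out = 7.40 × 0.04228 = 0.3128 V.
(Unloaded it would be 0.366 V; the load pulls it down.)

V_out ≈ 0.313 V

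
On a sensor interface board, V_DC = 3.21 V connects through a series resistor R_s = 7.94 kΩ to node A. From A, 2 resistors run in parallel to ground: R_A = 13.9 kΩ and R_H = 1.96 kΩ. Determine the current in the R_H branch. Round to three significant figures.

Equivalent of the parallel group: R_p = 1.718 kΩ.
V_A by voltage divider: V_A = 3.21 × 1.718/(7.94 + 1.718) = 0.5709 V.
Branch current I = V_A/R_H = 0.5709/1.96 = 0.2913 mA.
(Equivalently: I_total = 0.3324 mA, then current-divider fraction G_k/ΣG = 0.8764.)

I ≈ 0.291 mA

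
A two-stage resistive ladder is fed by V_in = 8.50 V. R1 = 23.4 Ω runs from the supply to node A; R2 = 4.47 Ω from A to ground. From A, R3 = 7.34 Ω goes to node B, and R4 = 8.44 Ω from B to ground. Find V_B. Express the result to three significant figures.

V_B ≈ 0.589 V

Looking into the second stage from A: R3 + R4 = 15.78 Ω appears in parallel with R2.
R2 ‖ (R3+R4) = 3.483 Ω.
V_A = 8.50 × 3.483/(23.4 + 3.483) = 1.101 V.
Then the unloaded second divider: V_B = V_A × R4/(R3+R4) = 1.101 × 0.5349 = 0.5891 V.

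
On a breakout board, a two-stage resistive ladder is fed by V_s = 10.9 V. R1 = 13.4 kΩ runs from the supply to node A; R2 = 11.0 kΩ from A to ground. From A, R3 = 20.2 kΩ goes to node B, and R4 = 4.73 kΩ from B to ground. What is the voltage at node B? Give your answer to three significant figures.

V_B ≈ 0.750 V

Node A sees R2 in parallel with the series input of stage 2, R3 + R4 = 24.93 kΩ.
Effective lower resistance at A: R2 ‖ 24.93 = 7.632 kΩ.
First divider: V_A = V_s · 7.632/(13.4 + 7.632) = 3.955 V.
V_B = V_A × 0.1897 = 0.7505 V.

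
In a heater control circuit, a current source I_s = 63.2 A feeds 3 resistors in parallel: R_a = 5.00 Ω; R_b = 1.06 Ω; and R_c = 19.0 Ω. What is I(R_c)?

I ≈ 2.78 A

ΣG = 1/5.00 + 1/1.06 + 1/19.0 = 1.196.
By the current-divider rule, I = I_s · G_k/ΣG = 63.2 × 0.04401 = 2.781 A.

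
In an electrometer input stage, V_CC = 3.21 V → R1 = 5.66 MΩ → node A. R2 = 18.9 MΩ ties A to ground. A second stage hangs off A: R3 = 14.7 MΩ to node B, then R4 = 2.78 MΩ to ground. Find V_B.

Looking into the second stage from A: R3 + R4 = 17.48 MΩ appears in parallel with R2.
R2 ‖ (R3+R4) = 9.081 MΩ.
V_A = 3.21 × 9.081/(5.66 + 9.081) = 1.977 V.
V_B = V_A × 0.1590 = 0.3145 V.

V_B ≈ 0.314 V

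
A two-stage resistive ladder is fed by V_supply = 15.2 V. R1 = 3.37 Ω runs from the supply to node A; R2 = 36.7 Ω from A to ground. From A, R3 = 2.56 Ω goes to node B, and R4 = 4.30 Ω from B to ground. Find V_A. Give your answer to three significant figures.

V_A ≈ 9.60 V

Looking into the second stage from A: R3 + R4 = 6.860 Ω appears in parallel with R2.
R2 ‖ (R3+R4) = 5.780 Ω.
V_A = 15.2 × 5.780/(3.37 + 5.780) = 9.602 V.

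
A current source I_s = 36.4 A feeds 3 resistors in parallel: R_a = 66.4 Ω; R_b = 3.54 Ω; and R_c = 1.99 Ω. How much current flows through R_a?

I ≈ 0.685 A

Conductances: ΣG = 1/66.4 + 1/3.54 + 1/1.99 = 0.8001 (1/Ω).
Current divider: I(R_a) = I_s · G_k/ΣG = 36.4 × (0.01506/0.8001) = 36.4 × 0.01882 = 0.6852 A.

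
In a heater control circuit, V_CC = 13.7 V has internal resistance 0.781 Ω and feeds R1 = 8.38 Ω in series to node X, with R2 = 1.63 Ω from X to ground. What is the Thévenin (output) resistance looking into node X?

R_th ≈ 1.38 Ω

R1' = 0.781 + 8.38 = 9.161 Ω (source resistance + R1).
With V_CC suppressed (replaced by a short), R_th = R1' ‖ R2 = (9.161 × 1.63)/(9.161 + 1.63) = 1.384 Ω.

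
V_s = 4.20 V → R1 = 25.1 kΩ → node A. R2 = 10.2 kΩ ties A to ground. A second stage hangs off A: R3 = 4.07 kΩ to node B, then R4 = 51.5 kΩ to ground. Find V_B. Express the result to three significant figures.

V_B ≈ 0.995 V

Node A sees R2 in parallel with the series input of stage 2, R3 + R4 = 55.57 kΩ.
R2 ‖ (R3+R4) = 8.618 kΩ.
First divider: V_A = V_s · 8.618/(25.1 + 8.618) = 1.073 V.
Then the unloaded second divider: V_B = V_A × R4/(R3+R4) = 1.073 × 0.9268 = 0.9949 V.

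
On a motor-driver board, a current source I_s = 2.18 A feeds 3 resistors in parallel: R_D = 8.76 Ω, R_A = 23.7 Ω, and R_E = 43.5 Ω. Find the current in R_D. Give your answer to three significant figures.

I ≈ 1.39 A

Total conductance ΣG = 1/8.76 + 1/23.7 + 1/43.5 = 0.1793 (units of 1/Ω).
By the current-divider rule, I = I_s · G_k/ΣG = 2.18 × 0.6365 = 1.388 A.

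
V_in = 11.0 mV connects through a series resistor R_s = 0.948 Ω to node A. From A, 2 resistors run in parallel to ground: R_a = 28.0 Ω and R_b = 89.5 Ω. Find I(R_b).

Equivalent of the parallel group: R_p = 21.33 Ω.
V_A by voltage divider: V_A = 11.0 × 21.33/(0.948 + 21.33) = 10.53 mV.
Branch current I = V_A/R_b = 10.53/89.5 = 0.1177 mA.

I ≈ 0.118 mA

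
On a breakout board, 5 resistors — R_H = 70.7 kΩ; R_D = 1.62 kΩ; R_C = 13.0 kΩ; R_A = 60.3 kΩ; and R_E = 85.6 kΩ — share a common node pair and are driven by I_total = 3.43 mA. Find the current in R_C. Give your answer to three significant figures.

Conductances: ΣG = 1/70.7 + 1/1.62 + 1/13.0 + 1/60.3 + 1/85.6 = 0.7366 (1/kΩ).
Current divider: I(R_C) = I_total · G_k/ΣG = 3.43 × (0.07692/0.7366) = 3.43 × 0.1044 = 0.3582 mA.

I ≈ 0.358 mA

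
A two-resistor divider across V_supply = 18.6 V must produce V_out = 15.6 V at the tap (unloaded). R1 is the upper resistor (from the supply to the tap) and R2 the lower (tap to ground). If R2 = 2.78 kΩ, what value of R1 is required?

R1 ≈ 0.535 kΩ

The divider ratio is R2/(R1+R2) = 15.6/18.6 = 0.8387.
R1 = R2·(1/k − 1) = 2.78 × 0.1923 = 0.5346 kΩ.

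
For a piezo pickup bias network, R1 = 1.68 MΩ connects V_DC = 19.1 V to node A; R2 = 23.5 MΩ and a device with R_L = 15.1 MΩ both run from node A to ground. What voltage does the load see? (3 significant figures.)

V_out ≈ 16.1 V

The load sits in parallel with R2, giving an effective lower resistance R2' = R2·R_L/(R2+R_L) = 9.193 MΩ.
Then V_out = V_DC · R2'/(R1 + R2') = 19.1 × 9.193/10.87 = 16.15 V.
(Unloaded it would be 17.8 V; the load pulls it down.)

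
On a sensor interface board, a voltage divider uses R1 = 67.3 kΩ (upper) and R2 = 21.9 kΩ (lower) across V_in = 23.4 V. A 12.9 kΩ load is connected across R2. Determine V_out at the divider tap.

The load sits in parallel with R2, giving an effective lower resistance R2' = R2·R_L/(R2+R_L) = 8.118 kΩ.
Voltage divider with the loaded lower leg: V_out = 23.4 × 8.118/(67.3 + 8.118) = 23.4 × 0.1076 = 2.519 V.
(Unloaded it would be 5.75 V; the load pulls it down.)

V_out ≈ 2.52 V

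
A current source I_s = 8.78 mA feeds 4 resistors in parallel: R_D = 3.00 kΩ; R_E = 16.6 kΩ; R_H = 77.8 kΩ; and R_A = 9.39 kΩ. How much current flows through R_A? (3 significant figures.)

I ≈ 1.82 mA

ΣG = 1/3.00 + 1/16.6 + 1/77.8 + 1/9.39 = 0.5129.
By the current-divider rule, I = I_s · G_k/ΣG = 8.78 × 0.2076 = 1.823 mA.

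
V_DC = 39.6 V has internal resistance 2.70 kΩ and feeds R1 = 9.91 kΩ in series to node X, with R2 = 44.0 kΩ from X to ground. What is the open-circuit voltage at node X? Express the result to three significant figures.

V_th ≈ 30.8 V

R1' = 2.70 + 9.91 = 12.61 kΩ (source resistance + R1).
V_th is the unloaded tap voltage: V_DC · R2/(R1'+R2) = 39.6 × 0.7772 = 30.78 V.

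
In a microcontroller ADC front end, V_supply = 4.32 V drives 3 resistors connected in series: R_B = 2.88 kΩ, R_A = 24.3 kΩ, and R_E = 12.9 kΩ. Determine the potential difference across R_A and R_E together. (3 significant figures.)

ΣR = 2.88 + 24.3 + 12.9 = 40.08 kΩ.
R_{R_A..R_E} = 24.3 + 12.9 = 37.20 kΩ.
By the voltage-divider rule, V = 4.32 × 37.20/40.08 = 4.010 V.

V ≈ 4.01 V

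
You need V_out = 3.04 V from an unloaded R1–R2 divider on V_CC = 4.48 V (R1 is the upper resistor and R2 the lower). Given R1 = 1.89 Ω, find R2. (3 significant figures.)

The divider ratio is R2/(R1+R2) = 3.04/4.48 = 0.6786.
Rearranging, R2 = R1·k/(1−k) = 1.89 × 2.111 = 3.990 Ω.

R2 ≈ 3.99 Ω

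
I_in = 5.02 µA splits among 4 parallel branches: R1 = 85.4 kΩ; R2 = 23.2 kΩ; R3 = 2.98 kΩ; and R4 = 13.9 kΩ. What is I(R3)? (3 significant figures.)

I ≈ 3.64 µA

Conductances: ΣG = 1/85.4 + 1/23.2 + 1/2.98 + 1/13.9 = 0.4623 (1/kΩ).
By the current-divider rule, I = I_in · G_k/ΣG = 5.02 × 0.7258 = 3.644 µA.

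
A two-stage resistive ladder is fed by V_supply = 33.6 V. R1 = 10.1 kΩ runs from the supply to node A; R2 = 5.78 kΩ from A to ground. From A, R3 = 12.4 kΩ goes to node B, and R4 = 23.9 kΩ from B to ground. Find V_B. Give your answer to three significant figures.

V_B ≈ 7.31 V

The second stage (R3 + R4 = 36.30 kΩ) loads node A in parallel with R2.
R2 ‖ (R3+R4) = 4.986 kΩ.
So V_A = 33.6 × 0.3305 = 11.11 V.
Then the unloaded second divider: V_B = V_A × R4/(R3+R4) = 11.11 × 0.6584 = 7.312 V.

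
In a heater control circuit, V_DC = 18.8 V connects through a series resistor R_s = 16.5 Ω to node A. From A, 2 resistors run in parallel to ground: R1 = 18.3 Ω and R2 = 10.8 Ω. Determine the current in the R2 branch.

I ≈ 0.508 A

Combine the parallel branches: R_p = (1/18.3 + 1/10.8)⁻¹ = 6.792 Ω.
V_A by voltage divider: V_A = 18.8 × 6.792/(16.5 + 6.792) = 5.482 V.
Branch current I = V_A/R2 = 5.482/10.8 = 0.5076 A.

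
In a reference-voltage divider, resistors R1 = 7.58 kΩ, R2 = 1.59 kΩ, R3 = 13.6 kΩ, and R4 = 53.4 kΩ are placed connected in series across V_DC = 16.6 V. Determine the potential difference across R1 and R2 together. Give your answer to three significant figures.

Series total: ΣR = 7.58 + 1.59 + 13.6 + 53.4 = 76.17 kΩ.
R_{R1..R2} = 7.58 + 1.59 = 9.170 kΩ.
By the voltage-divider rule, V = 16.6 × 9.170/76.17 = 1.998 V.

V ≈ 2.00 V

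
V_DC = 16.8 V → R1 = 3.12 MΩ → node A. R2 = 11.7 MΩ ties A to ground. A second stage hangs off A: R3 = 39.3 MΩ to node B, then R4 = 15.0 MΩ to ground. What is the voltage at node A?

Looking into the second stage from A: R3 + R4 = 54.30 MΩ appears in parallel with R2.
Effective lower resistance at A: R2 ‖ 54.30 = 9.626 MΩ.
So V_A = 16.8 × 0.7552 = 12.69 V.

V_A ≈ 12.7 V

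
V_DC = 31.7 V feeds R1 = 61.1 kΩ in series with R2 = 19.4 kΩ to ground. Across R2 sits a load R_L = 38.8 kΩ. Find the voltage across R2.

V_out ≈ 5.54 V

First combine the lower leg with the load: R2 ‖ R_L = 12.93 kΩ.
Voltage divider with the loaded lower leg: V_out = 31.7 × 12.93/(61.1 + 12.93) = 31.7 × 0.1747 = 5.538 V.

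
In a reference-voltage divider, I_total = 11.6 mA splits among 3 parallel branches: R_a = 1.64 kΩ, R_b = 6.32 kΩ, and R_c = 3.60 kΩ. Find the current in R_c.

I ≈ 3.08 mA

Conductances: ΣG = 1/1.64 + 1/6.32 + 1/3.60 = 1.046 (1/kΩ).
R_c takes the fraction G_k/ΣG = 0.2778/1.046 = 0.2656, so I = 11.6 × 0.2656 = 3.081 mA.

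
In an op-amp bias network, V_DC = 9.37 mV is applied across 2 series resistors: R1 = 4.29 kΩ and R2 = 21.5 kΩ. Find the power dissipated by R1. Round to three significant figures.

P ≈ 0.566 nW

Series current I = V_DC/ΣR = 9.37/25.79 = 0.3633 µA.
P = I²R = 0.1320 × 4.29 = 0.5663 nW.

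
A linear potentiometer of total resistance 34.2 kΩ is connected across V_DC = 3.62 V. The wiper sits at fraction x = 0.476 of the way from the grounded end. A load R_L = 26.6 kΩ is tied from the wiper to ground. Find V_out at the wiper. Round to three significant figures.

V_out ≈ 1.30 V

Split the track: R_lower = x·R_p = 16.28 kΩ, R_upper = (1−x)·R_p = 17.92 kΩ.
(x·R_p) ‖ R_L = 10.10 kΩ.
Loaded-divider output: V_out = 3.62 × 0.3604 = 1.305 V.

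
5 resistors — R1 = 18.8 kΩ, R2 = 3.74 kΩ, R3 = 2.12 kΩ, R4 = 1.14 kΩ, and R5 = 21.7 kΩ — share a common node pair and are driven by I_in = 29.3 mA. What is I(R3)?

Conductances: ΣG = 1/18.8 + 1/3.74 + 1/2.12 + 1/1.14 + 1/21.7 = 1.716 (1/kΩ).
R3 takes the fraction G_k/ΣG = 0.4717/1.716 = 0.2750, so I = 29.3 × 0.2750 = 8.056 mA.

I ≈ 8.06 mA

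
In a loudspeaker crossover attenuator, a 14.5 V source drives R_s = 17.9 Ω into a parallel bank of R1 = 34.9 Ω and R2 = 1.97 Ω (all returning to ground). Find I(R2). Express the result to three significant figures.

I ≈ 0.694 A

Combine the parallel branches: R_p = (1/34.9 + 1/1.97)⁻¹ = 1.865 Ω.
V_A = 14.5 × 1.865/19.76 = 1.368 V.
Branch current I = V_A/R2 = 1.368/1.97 = 0.6944 A.
(Check via current divider: I_total = 0.7336 A; share G_k/ΣG = 0.9466 → same result.)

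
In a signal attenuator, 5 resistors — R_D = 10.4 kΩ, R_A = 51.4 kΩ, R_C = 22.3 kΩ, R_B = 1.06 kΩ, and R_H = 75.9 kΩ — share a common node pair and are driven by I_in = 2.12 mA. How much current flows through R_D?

Conductances: ΣG = 1/10.4 + 1/51.4 + 1/22.3 + 1/1.06 + 1/75.9 = 1.117 (1/kΩ).
Current divider: I(R_D) = I_in · G_k/ΣG = 2.12 × (0.09615/1.117) = 2.12 × 0.08608 = 0.1825 mA.

I ≈ 0.182 mA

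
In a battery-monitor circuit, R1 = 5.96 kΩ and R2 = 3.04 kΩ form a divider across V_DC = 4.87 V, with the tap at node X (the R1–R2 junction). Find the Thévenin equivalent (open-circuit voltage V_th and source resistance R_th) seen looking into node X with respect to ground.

V_th ≈ 1.64 V, R_th ≈ 2.01 kΩ

V_th is the unloaded tap voltage: V_DC · R2/(R1+R2) = 4.87 × 0.3378 = 1.645 V.
Looking into X with the source shorted: R_th = R1·R2/(R1+R2) = 5.960 × 3.04/9.000 = 2.013 kΩ.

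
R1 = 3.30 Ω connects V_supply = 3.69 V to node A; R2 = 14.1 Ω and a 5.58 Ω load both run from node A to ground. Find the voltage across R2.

The load sits in parallel with R2, giving an effective lower resistance R2' = R2·R_L/(R2+R_L) = 3.998 Ω.
Voltage divider with the loaded lower leg: V_out = 3.69 × 3.998/(3.30 + 3.998) = 3.69 × 0.5478 = 2.021 V.

V_out ≈ 2.02 V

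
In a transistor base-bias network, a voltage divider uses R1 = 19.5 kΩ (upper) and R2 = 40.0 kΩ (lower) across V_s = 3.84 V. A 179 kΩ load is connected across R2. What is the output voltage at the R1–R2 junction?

First combine the lower leg with the load: R2 ‖ R_L = 32.69 kΩ.
Then V_out = V_s · R2'/(R1 + R2') = 3.84 × 32.69/52.19 = 2.405 V.

V_out ≈ 2.41 V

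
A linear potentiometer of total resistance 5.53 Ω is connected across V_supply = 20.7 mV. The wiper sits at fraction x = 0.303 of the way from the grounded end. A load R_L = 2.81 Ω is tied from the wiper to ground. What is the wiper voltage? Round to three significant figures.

Split the track: R_lower = x·R_p = 1.676 Ω, R_upper = (1−x)·R_p = 3.854 Ω.
(x·R_p) ‖ R_L = 1.050 Ω.
V_out = 20.7 × 1.050/(3.854 + 1.050) = 4.431 mV.
(Unloaded: V_out = x·V_supply = 6.27 mV.)

V_out ≈ 4.43 mV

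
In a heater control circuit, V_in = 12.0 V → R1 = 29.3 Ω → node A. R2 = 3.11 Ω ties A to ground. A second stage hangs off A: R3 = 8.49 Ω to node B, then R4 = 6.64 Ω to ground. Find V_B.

The second stage (R3 + R4 = 15.13 Ω) loads node A in parallel with R2.
Effective lower resistance at A: R2 ‖ 15.13 = 2.580 Ω.
V_A = 12.0 × 2.580/(29.3 + 2.580) = 0.9710 V.
Then the unloaded second divider: V_B = V_A × R4/(R3+R4) = 0.9710 × 0.4389 = 0.4262 V.

V_B ≈ 0.426 V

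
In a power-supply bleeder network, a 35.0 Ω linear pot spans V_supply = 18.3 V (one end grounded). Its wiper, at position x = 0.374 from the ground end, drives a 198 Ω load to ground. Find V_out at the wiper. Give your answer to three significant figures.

Lower segment x·R_p = 13.09 Ω; upper segment (1−x)·R_p = 21.91 Ω.
(x·R_p) ‖ R_L = 12.28 Ω.
V_out = 18.3 × 12.28/(21.91 + 12.28) = 6.572 V.

V_out ≈ 6.57 V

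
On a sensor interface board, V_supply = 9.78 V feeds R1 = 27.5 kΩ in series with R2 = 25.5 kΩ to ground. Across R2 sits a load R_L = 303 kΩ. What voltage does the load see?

V_out ≈ 4.51 V

The load sits in parallel with R2, giving an effective lower resistance R2' = R2·R_L/(R2+R_L) = 23.52 kΩ.
Now apply the divider: V_out = 9.78 × 0.4610 = 4.509 V.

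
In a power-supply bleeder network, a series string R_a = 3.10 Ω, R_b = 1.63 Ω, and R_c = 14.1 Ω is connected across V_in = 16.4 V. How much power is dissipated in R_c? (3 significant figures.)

P ≈ 10.7 W

The common current is I = 16.4/18.83 = 0.8710 A.
P = I²R = 0.7586 × 14.1 = 10.70 W.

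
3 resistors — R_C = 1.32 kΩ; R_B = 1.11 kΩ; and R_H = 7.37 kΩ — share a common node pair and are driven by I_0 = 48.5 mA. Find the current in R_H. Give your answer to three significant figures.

I ≈ 3.67 mA

Conductances: ΣG = 1/1.32 + 1/1.11 + 1/7.37 = 1.794 (1/kΩ).
Current divider: I(R_H) = I_0 · G_k/ΣG = 48.5 × (0.1357/1.794) = 48.5 × 0.07563 = 3.668 mA.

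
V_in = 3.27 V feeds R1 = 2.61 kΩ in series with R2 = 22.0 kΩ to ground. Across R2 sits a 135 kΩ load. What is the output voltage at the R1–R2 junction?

The load sits in parallel with R2, giving an effective lower resistance R2' = R2·R_L/(R2+R_L) = 18.92 kΩ.
Then V_out = V_in · R2'/(R1 + R2') = 3.27 × 18.92/21.53 = 2.874 V.
(Unloaded it would be 2.92 V; the load pulls it down.)

V_out ≈ 2.87 V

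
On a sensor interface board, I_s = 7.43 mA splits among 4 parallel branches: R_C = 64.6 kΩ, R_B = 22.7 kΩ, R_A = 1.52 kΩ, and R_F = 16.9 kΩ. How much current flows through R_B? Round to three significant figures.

ΣG = 1/64.6 + 1/22.7 + 1/1.52 + 1/16.9 = 0.7766.
By the current-divider rule, I = I_s · G_k/ΣG = 7.43 × 0.05673 = 0.4215 mA.

I ≈ 0.421 mA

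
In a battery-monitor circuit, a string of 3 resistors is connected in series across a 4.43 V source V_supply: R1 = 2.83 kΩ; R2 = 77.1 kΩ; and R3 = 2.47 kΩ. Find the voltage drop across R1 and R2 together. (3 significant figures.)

ΣR = 2.83 + 77.1 + 2.47 = 82.40 kΩ.
R_{R1..R2} = 2.83 + 77.1 = 79.93 kΩ.
Voltage divider: V = V_supply · (79.93 / 82.40) = 4.43 × 0.9700 = 4.297 V.

V ≈ 4.30 V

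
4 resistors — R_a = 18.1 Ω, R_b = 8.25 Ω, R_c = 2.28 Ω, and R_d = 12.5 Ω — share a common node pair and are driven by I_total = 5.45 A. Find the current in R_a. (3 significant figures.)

Total conductance ΣG = 1/18.1 + 1/8.25 + 1/2.28 + 1/12.5 = 0.6951 (units of 1/Ω).
By the current-divider rule, I = I_total · G_k/ΣG = 5.45 × 0.07949 = 0.4332 A.

I ≈ 0.433 A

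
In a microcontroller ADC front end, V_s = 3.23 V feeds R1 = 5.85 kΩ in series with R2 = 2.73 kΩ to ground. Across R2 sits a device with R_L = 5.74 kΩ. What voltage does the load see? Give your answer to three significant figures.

First combine the lower leg with the load: R2 ‖ R_L = 1.850 kΩ.
Now apply the divider: V_out = 3.23 × 0.2403 = 0.7761 V.

V_out ≈ 0.776 V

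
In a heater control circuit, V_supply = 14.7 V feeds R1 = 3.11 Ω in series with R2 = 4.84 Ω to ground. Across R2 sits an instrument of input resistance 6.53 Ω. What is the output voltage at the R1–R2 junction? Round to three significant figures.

V_out ≈ 6.94 V

First combine the lower leg with the load: R2 ‖ R_L = 2.780 Ω.
Voltage divider with the loaded lower leg: V_out = 14.7 × 2.780/(3.11 + 2.780) = 14.7 × 0.4720 = 6.938 V.
(Unloaded it would be 8.95 V; the load pulls it down.)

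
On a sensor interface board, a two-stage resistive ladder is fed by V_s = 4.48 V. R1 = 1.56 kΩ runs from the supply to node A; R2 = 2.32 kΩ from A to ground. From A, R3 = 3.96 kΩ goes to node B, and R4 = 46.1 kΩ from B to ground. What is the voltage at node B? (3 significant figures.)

V_B ≈ 2.42 V

Node A sees R2 in parallel with the series input of stage 2, R3 + R4 = 50.06 kΩ.
R2 ‖ (R3+R4) = 2.217 kΩ.
So V_A = 4.48 × 0.5870 = 2.630 V.
Then the unloaded second divider: V_B = V_A × R4/(R3+R4) = 2.630 × 0.9209 = 2.422 V.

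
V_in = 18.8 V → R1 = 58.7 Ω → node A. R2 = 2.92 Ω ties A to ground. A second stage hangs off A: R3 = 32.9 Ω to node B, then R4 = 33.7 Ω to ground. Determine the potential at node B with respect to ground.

Node A sees R2 in parallel with the series input of stage 2, R3 + R4 = 66.60 Ω.
Effective lower resistance at A: R2 ‖ 66.60 = 2.797 Ω.
So V_A = 18.8 × 0.04549 = 0.8552 V.
Then the unloaded second divider: V_B = V_A × R4/(R3+R4) = 0.8552 × 0.5060 = 0.4327 V.

V_B ≈ 0.433 V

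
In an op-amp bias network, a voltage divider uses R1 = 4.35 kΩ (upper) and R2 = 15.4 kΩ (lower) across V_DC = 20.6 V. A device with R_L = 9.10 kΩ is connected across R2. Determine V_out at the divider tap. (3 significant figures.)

V_out ≈ 11.7 V

The load sits in parallel with R2, giving an effective lower resistance R2' = R2·R_L/(R2+R_L) = 5.720 kΩ.
Voltage divider with the loaded lower leg: V_out = 20.6 × 5.720/(4.35 + 5.720) = 20.6 × 0.5680 = 11.70 V.
(Unloaded it would be 16.1 V; the load pulls it down.)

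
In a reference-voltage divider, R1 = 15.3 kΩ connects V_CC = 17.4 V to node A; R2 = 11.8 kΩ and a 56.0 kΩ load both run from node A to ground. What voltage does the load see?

First combine the lower leg with the load: R2 ‖ R_L = 9.746 kΩ.
Voltage divider with the loaded lower leg: V_out = 17.4 × 9.746/(15.3 + 9.746) = 17.4 × 0.3891 = 6.771 V.

V_out ≈ 6.77 V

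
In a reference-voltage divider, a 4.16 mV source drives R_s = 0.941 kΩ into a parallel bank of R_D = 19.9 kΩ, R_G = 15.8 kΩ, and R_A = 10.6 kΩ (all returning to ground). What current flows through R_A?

Combine the parallel branches: R_p = (1/19.9 + 1/15.8 + 1/10.6)⁻¹ = 4.810 kΩ.
Node voltage V_A = V_in · R_p/(R_s + R_p) = 4.16 × 0.8364 = 3.479 mV.
I(R_A) = V_A / R_A = 3.479/10.6 = 0.3282 µA.
(Equivalently: I_total = 0.7233 µA, then current-divider fraction G_k/ΣG = 0.4538.)

I ≈ 0.328 µA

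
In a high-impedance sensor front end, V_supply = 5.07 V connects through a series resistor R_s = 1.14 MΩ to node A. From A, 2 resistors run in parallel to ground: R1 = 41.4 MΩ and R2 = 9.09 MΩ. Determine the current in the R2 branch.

I ≈ 0.484 µA

Parallel bank: R_p = 1/(1/41.4 + 1/9.09) = 7.453 MΩ.
V_A by voltage divider: V_A = 5.07 × 7.453/(1.14 + 7.453) = 4.397 V.
I(R2) = V_A / R2 = 4.397/9.09 = 0.4838 µA.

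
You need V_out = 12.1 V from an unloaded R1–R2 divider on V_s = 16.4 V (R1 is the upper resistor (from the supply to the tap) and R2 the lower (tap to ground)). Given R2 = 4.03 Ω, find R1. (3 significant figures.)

R1 ≈ 1.43 Ω

V_out/V_s = R2/(R1+R2) = 0.7378.
R1 = R2·(1/k − 1) = 4.03 × 0.3554 = 1.432 Ω.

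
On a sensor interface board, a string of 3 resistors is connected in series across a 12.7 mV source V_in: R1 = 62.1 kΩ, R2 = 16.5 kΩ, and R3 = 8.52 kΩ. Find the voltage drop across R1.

V ≈ 9.05 mV

ΣR = 62.1 + 16.5 + 8.52 = 87.12 kΩ.
Voltage divider: V = V_in · (62.10 / 87.12) = 12.7 × 0.7128 = 9.053 mV.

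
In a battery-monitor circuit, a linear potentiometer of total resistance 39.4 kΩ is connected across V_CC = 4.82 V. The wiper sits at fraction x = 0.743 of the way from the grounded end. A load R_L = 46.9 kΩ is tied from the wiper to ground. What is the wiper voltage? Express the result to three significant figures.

V_out ≈ 3.09 V

Lower segment x·R_p = 29.27 kΩ; upper segment (1−x)·R_p = 10.13 kΩ.
R_L loads the lower segment: effective lower R = 18.02 kΩ.
Then V_out = V_CC · 18.02/(10.13 + 18.02) = 3.086 V.
(Unloaded: V_out = x·V_CC = 3.58 V.)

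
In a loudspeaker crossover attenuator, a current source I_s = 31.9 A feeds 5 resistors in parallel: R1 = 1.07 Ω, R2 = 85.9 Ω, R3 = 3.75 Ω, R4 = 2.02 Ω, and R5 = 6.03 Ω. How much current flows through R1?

Conductances: ΣG = 1/1.07 + 1/85.9 + 1/3.75 + 1/2.02 + 1/6.03 = 1.874 (1/Ω).
Current divider: I(R1) = I_s · G_k/ΣG = 31.9 × (0.9346/1.874) = 31.9 × 0.4988 = 15.91 A.

I ≈ 15.9 A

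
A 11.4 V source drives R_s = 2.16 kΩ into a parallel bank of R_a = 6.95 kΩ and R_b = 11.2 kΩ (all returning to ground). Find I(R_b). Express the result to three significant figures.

I ≈ 0.677 mA

Equivalent of the parallel group: R_p = 4.289 kΩ.
V_A = 11.4 × 4.289/6.449 = 7.582 V.
Branch current I = V_A/R_b = 7.582/11.2 = 0.6769 mA.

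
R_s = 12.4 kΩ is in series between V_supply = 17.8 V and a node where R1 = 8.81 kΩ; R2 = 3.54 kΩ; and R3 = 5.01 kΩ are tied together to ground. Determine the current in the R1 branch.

I ≈ 0.241 mA

Combine the parallel branches: R_p = (1/8.81 + 1/3.54 + 1/5.01)⁻¹ = 1.679 kΩ.
V_A = 17.8 × 1.679/14.08 = 2.123 V.
Branch current I = V_A/R1 = 2.123/8.81 = 0.2409 mA.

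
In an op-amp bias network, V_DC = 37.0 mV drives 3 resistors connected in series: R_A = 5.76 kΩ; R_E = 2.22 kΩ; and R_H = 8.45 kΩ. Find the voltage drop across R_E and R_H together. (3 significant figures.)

V ≈ 24.0 mV

ΣR = 5.76 + 2.22 + 8.45 = 16.43 kΩ.
R_{R_E..R_H} = 2.22 + 8.45 = 10.67 kΩ.
By the voltage-divider rule, V = 37.0 × 10.67/16.43 = 24.03 mV.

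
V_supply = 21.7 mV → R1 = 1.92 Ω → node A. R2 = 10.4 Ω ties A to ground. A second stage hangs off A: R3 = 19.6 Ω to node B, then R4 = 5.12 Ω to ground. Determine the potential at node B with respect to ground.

Node A sees R2 in parallel with the series input of stage 2, R3 + R4 = 24.72 Ω.
Effective lower resistance at A: R2 ‖ 24.72 = 7.320 Ω.
V_A = 21.7 × 7.320/(1.92 + 7.320) = 17.19 mV.
Stage 2 is unloaded, so V_B = V_A · R4/(R3+R4) = 17.19 × 5.12/24.72 = 3.561 mV.

V_B ≈ 3.56 mV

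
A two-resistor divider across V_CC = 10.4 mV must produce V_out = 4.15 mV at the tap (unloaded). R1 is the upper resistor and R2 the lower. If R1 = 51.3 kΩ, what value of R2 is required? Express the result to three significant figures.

V_out/V_CC = R2/(R1+R2) = 0.3990.
R2 = R1 · 0.3990/(1 − 0.3990) = 34.06 kΩ.

R2 ≈ 34.1 kΩ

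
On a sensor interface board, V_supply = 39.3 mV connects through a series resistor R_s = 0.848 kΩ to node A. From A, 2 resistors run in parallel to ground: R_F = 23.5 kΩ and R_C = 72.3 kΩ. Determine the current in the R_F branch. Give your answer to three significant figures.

I ≈ 1.60 µA

Combine the parallel branches: R_p = (1/23.5 + 1/72.3)⁻¹ = 17.74 kΩ.
Node voltage V_A = V_supply · R_p/(R_s + R_p) = 39.3 × 0.9544 = 37.51 mV.
I(R_F) = V_A / R_F = 37.51/23.5 = 1.596 µA.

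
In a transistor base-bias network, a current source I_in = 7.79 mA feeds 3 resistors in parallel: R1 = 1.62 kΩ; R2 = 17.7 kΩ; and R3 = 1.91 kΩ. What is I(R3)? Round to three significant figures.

I ≈ 3.41 mA

ΣG = 1/1.62 + 1/17.7 + 1/1.91 = 1.197.
Current divider: I(R3) = I_in · G_k/ΣG = 7.79 × (0.5236/1.197) = 7.79 × 0.4373 = 3.406 mA.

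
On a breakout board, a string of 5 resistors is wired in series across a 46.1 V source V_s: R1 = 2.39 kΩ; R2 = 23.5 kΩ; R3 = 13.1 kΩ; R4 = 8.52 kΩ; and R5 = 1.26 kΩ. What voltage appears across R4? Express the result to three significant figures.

Total series resistance ΣR = 2.39 + 23.5 + 13.1 + 8.52 + 1.26 = 48.77 kΩ.
V = V_s · R/ΣR = 46.1 × 0.1747 = 8.054 V.

V ≈ 8.05 V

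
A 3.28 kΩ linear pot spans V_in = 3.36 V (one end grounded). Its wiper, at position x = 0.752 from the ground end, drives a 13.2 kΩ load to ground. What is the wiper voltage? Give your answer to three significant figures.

Lower segment x·R_p = 2.467 kΩ; upper segment (1−x)·R_p = 0.8134 kΩ.
R_L loads the lower segment: effective lower R = 2.078 kΩ.
Loaded-divider output: V_out = 3.36 × 0.7187 = 2.415 V.

V_out ≈ 2.41 V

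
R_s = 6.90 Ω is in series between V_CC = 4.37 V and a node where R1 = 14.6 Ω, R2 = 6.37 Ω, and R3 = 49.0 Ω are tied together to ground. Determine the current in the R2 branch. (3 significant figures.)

I ≈ 0.254 A

Parallel bank: R_p = 1/(1/14.6 + 1/6.37 + 1/49.0) = 4.067 Ω.
V_A = 4.37 × 4.067/10.97 = 1.621 V.
I(R2) = V_A / R2 = 1.621/6.37 = 0.2544 A.
(Check via current divider: I_total = 0.3985 A; share G_k/ΣG = 0.6384 → same result.)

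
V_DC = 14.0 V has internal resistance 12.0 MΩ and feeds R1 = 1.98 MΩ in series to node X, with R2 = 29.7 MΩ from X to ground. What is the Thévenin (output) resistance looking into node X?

R1' = 12.0 + 1.98 = 13.98 MΩ (source resistance + R1).
With V_DC suppressed (replaced by a short), R_th = R1' ‖ R2 = (13.98 × 29.7)/(13.98 + 29.7) = 9.506 MΩ.

R_th ≈ 9.51 MΩ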